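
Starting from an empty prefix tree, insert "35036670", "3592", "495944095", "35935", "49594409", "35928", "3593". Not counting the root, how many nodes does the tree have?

22

Trie structure (* marks end of a word):
(root)
├─ 3
│  └─ 5
│     ├─ 0
│     │  └─ 3
│     │     └─ 6
│     │        └─ 6
│     │           └─ 7
│     │              └─ 0 *
│     └─ 9
│        ├─ 2 *
│        │  └─ 8 *
│        └─ 3 *
│           └─ 5 *
└─ 4
   └─ 9
      └─ 5
         └─ 9
            └─ 4
               └─ 4
                  └─ 0
                     └─ 9 *
                        └─ 5 *
Counting every labelled node above: 22.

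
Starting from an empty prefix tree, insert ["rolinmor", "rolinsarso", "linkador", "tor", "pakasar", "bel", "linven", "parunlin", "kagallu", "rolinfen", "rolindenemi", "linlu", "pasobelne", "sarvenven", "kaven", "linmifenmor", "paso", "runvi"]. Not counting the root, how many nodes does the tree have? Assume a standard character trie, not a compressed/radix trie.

92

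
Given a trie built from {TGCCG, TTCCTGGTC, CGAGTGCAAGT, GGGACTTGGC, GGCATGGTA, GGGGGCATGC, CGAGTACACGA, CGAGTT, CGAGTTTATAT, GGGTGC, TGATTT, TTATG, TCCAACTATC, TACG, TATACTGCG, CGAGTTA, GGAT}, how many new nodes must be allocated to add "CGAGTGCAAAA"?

The longest prefix of "CGAGTGCAAAA" already in the trie is "CGAGTGCAA" (length 9).
Each of the 2 remaining characters creates one node.

2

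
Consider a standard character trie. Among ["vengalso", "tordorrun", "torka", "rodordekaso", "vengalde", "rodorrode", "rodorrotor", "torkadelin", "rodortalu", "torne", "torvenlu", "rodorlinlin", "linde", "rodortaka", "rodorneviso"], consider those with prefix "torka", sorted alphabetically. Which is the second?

DFS of the "torka" subtree visits, in order: "torka", "torkadelin"
The 2nd is torkadelin.

torkadelin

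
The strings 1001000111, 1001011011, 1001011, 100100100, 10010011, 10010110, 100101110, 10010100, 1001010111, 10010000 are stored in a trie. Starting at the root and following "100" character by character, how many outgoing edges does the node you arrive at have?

1

Walk "100" from the root, arriving at one node.
Distinct next characters after "100": 1.
That node has 1 child edge.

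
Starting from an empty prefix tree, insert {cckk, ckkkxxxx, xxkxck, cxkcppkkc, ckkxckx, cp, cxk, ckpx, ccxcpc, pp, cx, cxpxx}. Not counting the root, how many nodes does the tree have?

Insert word by word; a character creates a node only if that edge doesn't already exist:
  "cckk" → 4 new (c, c, k, k)
  "ckkkxxxx" → prefix "c" already present; 7 new (k, k, k, x, x, x, x)
  "xxkxck" → 6 new (x, x, k, x, c, k)
  "cxkcppkkc" → prefix "c" already present; 8 new (x, k, c, p, p, k, k, c)
  "ckkxckx" → prefix "ckk" already present; 4 new (x, c, k, x)
  "cp" → prefix "c" already present; 1 new (p)
  "cxk" → prefix "cxk" already present; 0 new (none)
  "ckpx" → prefix "ck" already present; 2 new (p, x)
  "ccxcpc" → prefix "cc" already present; 4 new (x, c, p, c)
  "pp" → 2 new (p, p)
  "cx" → prefix "cx" already present; 0 new (none)
  "cxpxx" → prefix "cx" already present; 3 new (p, x, x)
Total nodes = 4 + 7 + 6 + 8 + 4 + 1 + 0 + 2 + 4 + 2 + 0 + 3 = 41

41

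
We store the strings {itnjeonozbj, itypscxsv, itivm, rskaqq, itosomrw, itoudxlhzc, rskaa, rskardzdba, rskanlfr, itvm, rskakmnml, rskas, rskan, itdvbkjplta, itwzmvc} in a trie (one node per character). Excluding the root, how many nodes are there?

Insert word by word; a character creates a node only if that edge doesn't already exist:
  "itnjeonozbj" → 11 new (i, t, n, j, e, o, n, o, z, b, j)
  "itypscxsv" → prefix "it" already present; 7 new (y, p, s, c, x, s, v)
  "itivm" → prefix "it" already present; 3 new (i, v, m)
  "rskaqq" → 6 new (r, s, k, a, q, q)
  "itosomrw" → prefix "it" already present; 6 new (o, s, o, m, r, w)
  "itoudxlhzc" → prefix "ito" already present; 7 new (u, d, x, l, h, z, c)
  "rskaa" → prefix "rska" already present; 1 new (a)
  "rskardzdba" → prefix "rska" already present; 6 new (r, d, z, d, b, a)
  "rskanlfr" → prefix "rska" already present; 4 new (n, l, f, r)
  "itvm" → prefix "it" already present; 2 new (v, m)
  "rskakmnml" → prefix "rska" already present; 5 new (k, m, n, m, l)
  "rskas" → prefix "rska" already present; 1 new (s)
  "rskan" → prefix "rskan" already present; 0 new (none)
  "itdvbkjplta" → prefix "it" already present; 9 new (d, v, b, k, j, p, l, t, a)
  "itwzmvc" → prefix "it" already present; 5 new (w, z, m, v, c)
Total nodes = 11 + 7 + 3 + 6 + 6 + 7 + 1 + 6 + 4 + 2 + 5 + 1 + 0 + 9 + 5 = 73

73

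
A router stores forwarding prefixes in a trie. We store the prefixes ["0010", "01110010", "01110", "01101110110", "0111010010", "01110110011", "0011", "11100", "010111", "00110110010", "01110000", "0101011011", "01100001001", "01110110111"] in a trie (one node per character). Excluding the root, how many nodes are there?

64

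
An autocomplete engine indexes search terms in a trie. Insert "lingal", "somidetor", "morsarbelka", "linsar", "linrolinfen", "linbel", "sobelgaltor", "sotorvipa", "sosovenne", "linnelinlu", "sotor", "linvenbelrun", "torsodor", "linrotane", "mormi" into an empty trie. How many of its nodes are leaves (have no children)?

A leaf is a node with no children — equivalently, the end of a word that is not a proper prefix of any other stored word.
Those words: "linbel", "lingal", "linnelinlu", "linrolinfen", "linrotane", "linsar", "linvenbelrun", "mormi", "morsarbelka", "sobelgaltor", "somidetor", "sosovenne", "sotorvipa", "torsodor"
Leaf count: 14

14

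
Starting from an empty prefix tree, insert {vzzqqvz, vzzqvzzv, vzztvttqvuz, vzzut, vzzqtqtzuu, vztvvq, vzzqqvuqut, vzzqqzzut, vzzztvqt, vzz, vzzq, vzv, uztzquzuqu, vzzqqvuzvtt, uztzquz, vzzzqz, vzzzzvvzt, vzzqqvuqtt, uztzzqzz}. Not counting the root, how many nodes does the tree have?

72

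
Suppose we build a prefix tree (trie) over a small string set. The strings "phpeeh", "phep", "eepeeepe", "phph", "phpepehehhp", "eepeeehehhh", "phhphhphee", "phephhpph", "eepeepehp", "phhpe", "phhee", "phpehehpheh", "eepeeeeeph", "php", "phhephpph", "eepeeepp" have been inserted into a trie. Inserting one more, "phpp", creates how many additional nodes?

"php" is already a path in the trie; the remaining "p" must be added.
Each of the 1 remaining characters creates one node.

1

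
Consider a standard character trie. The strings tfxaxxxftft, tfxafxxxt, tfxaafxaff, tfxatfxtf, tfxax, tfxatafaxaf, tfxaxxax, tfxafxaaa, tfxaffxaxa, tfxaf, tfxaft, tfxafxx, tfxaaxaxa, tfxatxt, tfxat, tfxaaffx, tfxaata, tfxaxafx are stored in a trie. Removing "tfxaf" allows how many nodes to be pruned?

0

A node on "tfxaf"'s path can go only if nothing else ends at it or branches off below it.
Every node on "tfxaf" is still needed (e.g. by "tfxafxxxt"), so nothing is freed.
Nodes removed: 0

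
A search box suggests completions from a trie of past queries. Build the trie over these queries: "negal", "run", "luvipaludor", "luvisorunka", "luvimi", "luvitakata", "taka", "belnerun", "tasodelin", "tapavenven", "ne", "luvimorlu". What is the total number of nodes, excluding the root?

65

For each word, the new-node count is its length minus the longest prefix already in the trie:
  "negal" → 5 new (n, e, g, a, l)
  "run" → 3 new (r, u, n)
  "luvipaludor" → 11 new (l, u, v, i, p, a, l, u, d, o, r)
  "luvisorunka" → prefix "luvi" already present; 7 new (s, o, r, u, n, k, a)
  "luvimi" → prefix "luvi" already present; 2 new (m, i)
  "luvitakata" → prefix "luvi" already present; 6 new (t, a, k, a, t, a)
  "taka" → 4 new (t, a, k, a)
  "belnerun" → 8 new (b, e, l, n, e, r, u, n)
  "tasodelin" → prefix "ta" already present; 7 new (s, o, d, e, l, i, n)
  "tapavenven" → prefix "ta" already present; 8 new (p, a, v, e, n, v, e, n)
  "ne" → prefix "ne" already present; 0 new (none)
  "luvimorlu" → prefix "luvim" already present; 4 new (o, r, l, u)
Total nodes = 5 + 3 + 11 + 7 + 2 + 6 + 4 + 8 + 7 + 8 + 0 + 4 = 65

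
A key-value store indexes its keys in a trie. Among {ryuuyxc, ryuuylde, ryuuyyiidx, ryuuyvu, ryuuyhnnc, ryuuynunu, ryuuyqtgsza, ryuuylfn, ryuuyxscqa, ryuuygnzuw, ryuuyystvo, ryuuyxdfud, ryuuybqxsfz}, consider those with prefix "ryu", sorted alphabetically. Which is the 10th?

ryuuyxdfud

Words with prefix "ryu", in lexicographic order: "ryuuybqxsfz", "ryuuygnzuw", "ryuuyhnnc", "ryuuylde", "ryuuylfn", "ryuuynunu", "ryuuyqtgsza", "ryuuyvu", "ryuuyxc", "ryuuyxdfud", "ryuuyxscqa", "ryuuyyiidx", "ryuuyystvo"
The 10th is ryuuyxdfud.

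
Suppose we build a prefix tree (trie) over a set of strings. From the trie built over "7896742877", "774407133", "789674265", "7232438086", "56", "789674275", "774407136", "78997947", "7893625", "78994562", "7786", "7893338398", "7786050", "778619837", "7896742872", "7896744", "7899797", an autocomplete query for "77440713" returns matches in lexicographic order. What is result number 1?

774407133

Filter for "77440713…" and sort: "774407133", "774407136"
Position 1: 774407133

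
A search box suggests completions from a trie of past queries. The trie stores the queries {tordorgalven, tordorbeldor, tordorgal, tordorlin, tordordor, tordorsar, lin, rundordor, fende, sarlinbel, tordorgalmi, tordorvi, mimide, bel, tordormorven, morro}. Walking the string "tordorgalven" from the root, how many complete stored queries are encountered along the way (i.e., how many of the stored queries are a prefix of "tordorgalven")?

Check each prefix of "tordorgalven" against the stored set — each match is an end-marker on the path.
Prefixes of the query that are stored words: "tordorgal", "tordorgalven"
Count: 2

2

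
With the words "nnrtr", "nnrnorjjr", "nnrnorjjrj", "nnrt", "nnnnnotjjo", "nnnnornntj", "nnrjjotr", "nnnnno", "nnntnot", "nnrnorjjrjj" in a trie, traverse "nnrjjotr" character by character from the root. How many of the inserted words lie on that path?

Traverse "nnrjjotr" character by character; count nodes along the way that are marked as word ends.
Prefixes of the query that are stored words: "nnrjjotr"
Count: 1

1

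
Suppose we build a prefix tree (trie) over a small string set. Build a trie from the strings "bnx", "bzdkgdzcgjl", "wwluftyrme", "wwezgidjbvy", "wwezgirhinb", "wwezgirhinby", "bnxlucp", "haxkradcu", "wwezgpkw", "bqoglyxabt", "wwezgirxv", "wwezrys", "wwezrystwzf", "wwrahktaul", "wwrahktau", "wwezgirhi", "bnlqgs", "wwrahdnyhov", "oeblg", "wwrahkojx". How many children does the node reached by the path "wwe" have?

Walk "wwe" from the root, arriving at one node.
Characters that immediately follow "wwe" among the stored strings: {z}.
That node has 1 child edge.

1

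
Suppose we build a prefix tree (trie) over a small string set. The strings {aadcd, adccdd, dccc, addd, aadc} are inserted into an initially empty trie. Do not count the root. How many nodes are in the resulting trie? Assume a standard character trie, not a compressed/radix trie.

16

Trie structure (* marks end of a word):
(root)
├─ a
│  ├─ a
│  │  └─ d
│  │     └─ c *
│  │        └─ d *
│  └─ d
│     ├─ c
│     │  └─ c
│     │     └─ d
│     │        └─ d *
│     └─ d
│        └─ d *
└─ d
   └─ c
      └─ c
         └─ c *
Counting every labelled node above: 16.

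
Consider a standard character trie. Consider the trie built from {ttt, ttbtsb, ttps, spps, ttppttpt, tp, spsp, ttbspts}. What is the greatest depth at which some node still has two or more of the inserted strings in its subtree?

3

Equivalently: take the maximum, over all pairs, of their longest common prefix length.
e.g. "ttbspts" and "ttbtsb" share the prefix "ttb" of length 3; no pair shares a longer one.
Longest shared-prefix length: 3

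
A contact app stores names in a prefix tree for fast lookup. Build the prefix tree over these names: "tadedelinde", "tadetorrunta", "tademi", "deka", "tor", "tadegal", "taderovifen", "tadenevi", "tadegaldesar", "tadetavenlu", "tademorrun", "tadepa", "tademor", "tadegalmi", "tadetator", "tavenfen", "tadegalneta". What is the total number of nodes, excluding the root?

Count nodes per top-level branch (shared prefixes stored once):
  'd'-branch (deka): 4 nodes
  't'-branch (tadedelinde, tadegal, tadegaldesar, tadegalmi, tadegalneta, tademi, tademor, tademorrun, tadenevi, tadepa, taderovifen, tadetator, tadetavenlu, tadetorrunta, tavenfen, tor): 70 nodes
Sum: 74

74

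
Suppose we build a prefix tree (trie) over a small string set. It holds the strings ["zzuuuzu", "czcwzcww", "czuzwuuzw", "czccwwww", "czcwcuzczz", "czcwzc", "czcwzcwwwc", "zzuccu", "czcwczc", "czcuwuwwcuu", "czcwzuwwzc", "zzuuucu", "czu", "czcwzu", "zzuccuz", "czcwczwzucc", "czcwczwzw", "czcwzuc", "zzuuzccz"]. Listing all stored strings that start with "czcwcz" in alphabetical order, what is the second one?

czcwczwzucc

Words with prefix "czcwcz", in lexicographic order: "czcwczc", "czcwczwzucc", "czcwczwzw"
Position 2: czcwczwzucc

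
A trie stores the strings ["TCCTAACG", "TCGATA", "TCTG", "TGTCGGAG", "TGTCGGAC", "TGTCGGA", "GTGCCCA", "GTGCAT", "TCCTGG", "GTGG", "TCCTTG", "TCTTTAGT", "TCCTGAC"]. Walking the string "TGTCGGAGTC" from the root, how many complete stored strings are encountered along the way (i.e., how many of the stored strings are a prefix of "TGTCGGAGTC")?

Traverse "TGTCGGAGTC" character by character; count nodes along the way that are marked as word ends.
Prefixes of the query that are stored words: "TGTCGGA", "TGTCGGAG"
Count: 2

2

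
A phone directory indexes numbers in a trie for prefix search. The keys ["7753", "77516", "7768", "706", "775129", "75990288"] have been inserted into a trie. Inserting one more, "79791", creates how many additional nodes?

"7" is already a path in the trie; the remaining "9791" must be added.
Each of the 4 remaining characters creates one node.

4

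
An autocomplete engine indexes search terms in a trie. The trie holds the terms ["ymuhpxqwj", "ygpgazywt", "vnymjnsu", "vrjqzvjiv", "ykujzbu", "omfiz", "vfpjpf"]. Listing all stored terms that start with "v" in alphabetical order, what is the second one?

vnymjnsu

DFS of the "v" subtree visits, in order: "vfpjpf", "vnymjnsu", "vrjqzvjiv"
The 2nd is vnymjnsu.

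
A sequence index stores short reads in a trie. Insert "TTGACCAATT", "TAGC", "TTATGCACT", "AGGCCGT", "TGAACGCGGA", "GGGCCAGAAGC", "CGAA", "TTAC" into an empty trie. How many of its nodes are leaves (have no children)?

8

A leaf is a node with no children — equivalently, the end of a word that is not a proper prefix of any other stored word.
Those words: "AGGCCGT", "CGAA", "GGGCCAGAAGC", "TAGC", "TGAACGCGGA", "TTAC", "TTATGCACT", "TTGACCAATT"
Leaf count: 8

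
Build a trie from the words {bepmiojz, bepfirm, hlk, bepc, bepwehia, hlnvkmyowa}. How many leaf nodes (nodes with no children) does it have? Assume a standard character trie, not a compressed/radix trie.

6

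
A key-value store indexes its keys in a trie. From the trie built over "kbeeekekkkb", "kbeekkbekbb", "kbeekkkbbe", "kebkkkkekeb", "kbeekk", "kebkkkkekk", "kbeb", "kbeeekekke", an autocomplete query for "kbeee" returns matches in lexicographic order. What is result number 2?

Filter for "kbeee…" and sort: "kbeeekekke", "kbeeekekkkb"
Position 2: kbeeekekkkb

kbeeekekkkb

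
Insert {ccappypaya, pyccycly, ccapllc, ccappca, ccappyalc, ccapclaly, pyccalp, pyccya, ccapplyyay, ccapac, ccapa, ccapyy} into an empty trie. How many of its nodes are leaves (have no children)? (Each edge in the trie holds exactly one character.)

Leaves are exactly the stored words that no other stored word extends.
Those words: "ccapac", "ccapclaly", "ccapllc", "ccappca", "ccapplyyay", "ccappyalc", "ccappypaya", "ccapyy", "pyccalp", "pyccya", "pyccycly"
Leaf count: 11

11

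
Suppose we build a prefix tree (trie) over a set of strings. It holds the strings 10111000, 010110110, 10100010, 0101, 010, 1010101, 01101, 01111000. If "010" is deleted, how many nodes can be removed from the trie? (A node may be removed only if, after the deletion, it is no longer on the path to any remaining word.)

Walk "010" from the leaf back toward the root, removing each node that no remaining word uses.
Every node on "010" is still needed (e.g. by "010110110"), so nothing is freed.
Nodes removed: 0

0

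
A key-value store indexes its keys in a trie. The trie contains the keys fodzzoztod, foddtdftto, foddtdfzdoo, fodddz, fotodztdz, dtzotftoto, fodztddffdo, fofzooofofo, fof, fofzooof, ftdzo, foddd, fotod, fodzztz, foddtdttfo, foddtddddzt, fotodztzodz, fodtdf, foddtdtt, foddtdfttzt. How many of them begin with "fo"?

18

Traverse to the node for "fo", then collect every word in that subtree.
Words under "fo": foddd, fodddz, foddtddddzt, foddtdftto, foddtdfttzt, foddtdfzdoo, foddtdtt, foddtdttfo, fodtdf, fodztddffdo, fodzzoztod, fodzztz, fof, fofzooof, fofzooofofo, fotod, fotodztdz, fotodztzodz
Count: 18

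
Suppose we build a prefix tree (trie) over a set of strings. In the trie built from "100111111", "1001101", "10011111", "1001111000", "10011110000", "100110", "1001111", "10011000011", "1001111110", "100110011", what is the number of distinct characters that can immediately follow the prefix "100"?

1

The children of the "100" node are the distinct next characters among strings starting with "100".
Characters that immediately follow "100" among the stored strings: {1}.
That node has 1 child edge.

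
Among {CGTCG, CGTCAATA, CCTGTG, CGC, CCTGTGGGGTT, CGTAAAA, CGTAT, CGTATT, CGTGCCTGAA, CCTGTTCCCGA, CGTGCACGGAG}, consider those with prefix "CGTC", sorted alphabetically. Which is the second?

Words with prefix "CGTC", in lexicographic order: "CGTCAATA", "CGTCG"
Position 2: CGTCG

CGTCG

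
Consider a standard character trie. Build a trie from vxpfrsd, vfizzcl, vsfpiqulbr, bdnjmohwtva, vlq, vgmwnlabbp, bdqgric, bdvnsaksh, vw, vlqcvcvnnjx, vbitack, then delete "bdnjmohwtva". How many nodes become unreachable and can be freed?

9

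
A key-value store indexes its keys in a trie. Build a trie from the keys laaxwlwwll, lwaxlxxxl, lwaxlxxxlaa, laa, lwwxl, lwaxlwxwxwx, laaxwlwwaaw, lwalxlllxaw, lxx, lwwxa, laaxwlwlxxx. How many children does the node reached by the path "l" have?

The children of the "l" node are the distinct next characters among strings starting with "l".
Distinct next characters after "l": a, w, x.
That node has 3 child edges.

3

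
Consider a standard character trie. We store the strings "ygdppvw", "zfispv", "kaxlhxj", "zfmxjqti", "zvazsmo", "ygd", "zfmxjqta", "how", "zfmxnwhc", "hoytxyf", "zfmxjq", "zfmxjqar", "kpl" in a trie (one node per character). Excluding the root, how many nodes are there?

49

Count nodes per top-level branch (shared prefixes stored once):
  'h'-branch (how, hoytxyf): 8 nodes
  'k'-branch (kaxlhxj, kpl): 9 nodes
  'y'-branch (ygd, ygdppvw): 7 nodes
  'z'-branch (zfispv, zfmxjq, zfmxjqar, zfmxjqta, zfmxjqti, zfmxnwhc, zvazsmo): 25 nodes
Sum: 49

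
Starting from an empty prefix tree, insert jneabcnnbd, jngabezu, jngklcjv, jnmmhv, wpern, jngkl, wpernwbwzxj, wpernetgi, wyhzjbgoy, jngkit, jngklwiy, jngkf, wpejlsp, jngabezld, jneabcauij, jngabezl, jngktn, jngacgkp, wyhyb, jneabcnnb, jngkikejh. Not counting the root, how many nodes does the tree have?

Insert word by word; a character creates a node only if that edge doesn't already exist:
  "jneabcnnbd" → 10 new (j, n, e, a, b, c, n, n, b, d)
  "jngabezu" → prefix "jn" already present; 6 new (g, a, b, e, z, u)
  "jngklcjv" → prefix "jng" already present; 5 new (k, l, c, j, v)
  "jnmmhv" → prefix "jn" already present; 4 new (m, m, h, v)
  "wpern" → 5 new (w, p, e, r, n)
  "jngkl" → prefix "jngkl" already present; 0 new (none)
  "wpernwbwzxj" → prefix "wpern" already present; 6 new (w, b, w, z, x, j)
  "wpernetgi" → prefix "wpern" already present; 4 new (e, t, g, i)
  "wyhzjbgoy" → prefix "w" already present; 8 new (y, h, z, j, b, g, o, y)
  "jngkit" → prefix "jngk" already present; 2 new (i, t)
  "jngklwiy" → prefix "jngkl" already present; 3 new (w, i, y)
  "jngkf" → prefix "jngk" already present; 1 new (f)
  "wpejlsp" → prefix "wpe" already present; 4 new (j, l, s, p)
  "jngabezld" → prefix "jngabez" already present; 2 new (l, d)
  "jneabcauij" → prefix "jneabc" already present; 4 new (a, u, i, j)
  "jngabezl" → prefix "jngabezl" already present; 0 new (none)
  "jngktn" → prefix "jngk" already present; 2 new (t, n)
  "jngacgkp" → prefix "jnga" already present; 4 new (c, g, k, p)
  "wyhyb" → prefix "wyh" already present; 2 new (y, b)
  "jneabcnnb" → prefix "jneabcnnb" already present; 0 new (none)
  "jngkikejh" → prefix "jngki" already present; 4 new (k, e, j, h)
Total nodes = 10 + 6 + 5 + 4 + 5 + 0 + 6 + 4 + 8 + 2 + 3 + 1 + 4 + 2 + 4 + 0 + 2 + 4 + 2 + 0 + 4 = 76

76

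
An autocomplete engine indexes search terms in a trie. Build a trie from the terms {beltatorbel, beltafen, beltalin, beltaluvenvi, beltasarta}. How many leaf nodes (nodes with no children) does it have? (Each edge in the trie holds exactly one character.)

Leaves are exactly the stored words that no other stored word extends.
Those words: "beltafen", "beltalin", "beltaluvenvi", "beltasarta", "beltatorbel"
Leaf count: 5

5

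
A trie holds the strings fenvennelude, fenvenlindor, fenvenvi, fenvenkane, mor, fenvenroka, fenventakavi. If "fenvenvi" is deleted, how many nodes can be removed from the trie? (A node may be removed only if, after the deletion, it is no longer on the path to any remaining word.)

2

A node on "fenvenvi"'s path can go only if nothing else ends at it or branches off below it.
The suffix "vi" (2 nodes) is used only by "fenvenvi"; the node for "fenven" still has the child "n", so pruning stops there.
Nodes removed: 2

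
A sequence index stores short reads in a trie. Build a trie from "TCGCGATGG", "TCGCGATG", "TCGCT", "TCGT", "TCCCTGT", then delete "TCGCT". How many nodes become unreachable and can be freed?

1

Walk "TCGCT" from the leaf back toward the root, removing each node that no remaining word uses.
The suffix "T" (1 node) is used only by "TCGCT"; the node for "TCGC" still has the child "G", so pruning stops there.
Nodes removed: 1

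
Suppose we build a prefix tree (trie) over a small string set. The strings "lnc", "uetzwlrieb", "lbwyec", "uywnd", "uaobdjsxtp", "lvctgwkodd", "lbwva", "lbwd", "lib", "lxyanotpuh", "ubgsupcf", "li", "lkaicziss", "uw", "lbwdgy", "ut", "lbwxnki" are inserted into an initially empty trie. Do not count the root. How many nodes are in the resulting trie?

77

Trace insertions, counting only characters that open a new branch:
  "lnc" → 3 new (l, n, c)
  "uetzwlrieb" → 10 new (u, e, t, z, w, l, r, i, e, b)
  "lbwyec" → prefix "l" already present; 5 new (b, w, y, e, c)
  "uywnd" → prefix "u" already present; 4 new (y, w, n, d)
  "uaobdjsxtp" → prefix "u" already present; 9 new (a, o, b, d, j, s, x, t, p)
  "lvctgwkodd" → prefix "l" already present; 9 new (v, c, t, g, w, k, o, d, d)
  "lbwva" → prefix "lbw" already present; 2 new (v, a)
  "lbwd" → prefix "lbw" already present; 1 new (d)
  "lib" → prefix "l" already present; 2 new (i, b)
  "lxyanotpuh" → prefix "l" already present; 9 new (x, y, a, n, o, t, p, u, h)
  "ubgsupcf" → prefix "u" already present; 7 new (b, g, s, u, p, c, f)
  "li" → prefix "li" already present; 0 new (none)
  "lkaicziss" → prefix "l" already present; 8 new (k, a, i, c, z, i, s, s)
  "uw" → prefix "u" already present; 1 new (w)
  "lbwdgy" → prefix "lbwd" already present; 2 new (g, y)
  "ut" → prefix "u" already present; 1 new (t)
  "lbwxnki" → prefix "lbw" already present; 4 new (x, n, k, i)
Total nodes = 3 + 10 + 5 + 4 + 9 + 9 + 2 + 1 + 2 + 9 + 7 + 0 + 8 + 1 + 2 + 1 + 4 = 77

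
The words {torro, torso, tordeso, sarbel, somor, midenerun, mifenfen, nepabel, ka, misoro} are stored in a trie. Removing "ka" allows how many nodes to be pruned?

Walk "ka" from the leaf back toward the root, removing each node that no remaining word uses.
No other word shares any prefix with "ka", so all 2 of its nodes go.
Nodes removed: 2

2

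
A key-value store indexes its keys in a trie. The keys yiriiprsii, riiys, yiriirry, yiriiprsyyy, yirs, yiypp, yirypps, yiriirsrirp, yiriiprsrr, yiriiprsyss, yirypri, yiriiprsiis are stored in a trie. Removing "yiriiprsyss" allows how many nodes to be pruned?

2

After clearing the end-marker at "yiriiprsyss", prune upward until reaching a node still needed by another word.
The suffix "ss" (2 nodes) is used only by "yiriiprsyss"; the node for "yiriiprsy" still has the child "y", so pruning stops there.
Nodes removed: 2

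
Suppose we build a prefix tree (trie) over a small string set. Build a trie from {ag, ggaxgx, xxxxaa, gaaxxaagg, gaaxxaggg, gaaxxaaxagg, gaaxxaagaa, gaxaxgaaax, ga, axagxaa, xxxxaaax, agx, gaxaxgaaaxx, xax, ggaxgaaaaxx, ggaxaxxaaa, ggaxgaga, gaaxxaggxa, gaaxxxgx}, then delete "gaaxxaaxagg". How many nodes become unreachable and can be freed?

4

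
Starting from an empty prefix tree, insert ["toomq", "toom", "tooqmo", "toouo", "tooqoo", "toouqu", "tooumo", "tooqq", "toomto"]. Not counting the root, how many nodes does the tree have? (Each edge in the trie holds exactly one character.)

Count nodes per top-level branch (shared prefixes stored once):
  't'-branch (toom, toomq, toomto, tooqmo, tooqoo, tooqq, tooumo, toouo, toouqu): 19 nodes
Sum: 19

19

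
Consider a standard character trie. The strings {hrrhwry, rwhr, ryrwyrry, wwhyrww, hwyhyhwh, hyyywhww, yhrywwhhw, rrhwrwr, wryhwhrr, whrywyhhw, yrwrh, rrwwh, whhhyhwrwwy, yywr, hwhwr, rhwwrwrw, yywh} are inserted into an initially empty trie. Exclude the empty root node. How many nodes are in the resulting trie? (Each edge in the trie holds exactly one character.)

Trace insertions, counting only characters that open a new branch:
  "hrrhwry" → 7 new (h, r, r, h, w, r, y)
  "rwhr" → 4 new (r, w, h, r)
  "ryrwyrry" → prefix "r" already present; 7 new (y, r, w, y, r, r, y)
  "wwhyrww" → 7 new (w, w, h, y, r, w, w)
  "hwyhyhwh" → prefix "h" already present; 7 new (w, y, h, y, h, w, h)
  "hyyywhww" → prefix "h" already present; 7 new (y, y, y, w, h, w, w)
  "yhrywwhhw" → 9 new (y, h, r, y, w, w, h, h, w)
  "rrhwrwr" → prefix "r" already present; 6 new (r, h, w, r, w, r)
  "wryhwhrr" → prefix "w" already present; 7 new (r, y, h, w, h, r, r)
  "whrywyhhw" → prefix "w" already present; 8 new (h, r, y, w, y, h, h, w)
  "yrwrh" → prefix "y" already present; 4 new (r, w, r, h)
  "rrwwh" → prefix "rr" already present; 3 new (w, w, h)
  "whhhyhwrwwy" → prefix "wh" already present; 9 new (h, h, y, h, w, r, w, w, y)
  "yywr" → prefix "y" already present; 3 new (y, w, r)
  "hwhwr" → prefix "hw" already present; 3 new (h, w, r)
  "rhwwrwrw" → prefix "r" already present; 7 new (h, w, w, r, w, r, w)
  "yywh" → prefix "yyw" already present; 1 new (h)
Total nodes = 7 + 4 + 7 + 7 + 7 + 7 + 9 + 6 + 7 + 8 + 4 + 3 + 9 + 3 + 3 + 7 + 1 = 99

99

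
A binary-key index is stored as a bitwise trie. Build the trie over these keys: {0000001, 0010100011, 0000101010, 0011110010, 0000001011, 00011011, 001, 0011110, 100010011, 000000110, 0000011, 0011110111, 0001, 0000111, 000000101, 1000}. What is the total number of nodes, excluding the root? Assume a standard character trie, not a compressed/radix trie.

Count nodes per top-level branch (shared prefixes stored once):
  '0'-branch (0000001, 000000101, 0000001011, 000000110, 0000011, 0000101010, 0000111, 0001, 00011011, 001, 0010100011, 0011110, 0011110010, 0011110111): 45 nodes
  '1'-branch (1000, 100010011): 9 nodes
Sum: 54

54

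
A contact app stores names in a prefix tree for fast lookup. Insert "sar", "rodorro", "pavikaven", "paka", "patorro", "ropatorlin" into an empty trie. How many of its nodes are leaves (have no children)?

6

A leaf is a node with no children — equivalently, the end of a word that is not a proper prefix of any other stored word.
Those words: "paka", "patorro", "pavikaven", "rodorro", "ropatorlin", "sar"
Leaf count: 6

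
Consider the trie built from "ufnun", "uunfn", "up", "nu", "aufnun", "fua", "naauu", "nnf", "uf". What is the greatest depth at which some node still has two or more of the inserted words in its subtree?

The deepest shared node is where two words last agree before diverging.
e.g. "uf" and "ufnun" share the prefix "uf" of length 2; no pair shares a longer one.
Longest shared-prefix length: 2

2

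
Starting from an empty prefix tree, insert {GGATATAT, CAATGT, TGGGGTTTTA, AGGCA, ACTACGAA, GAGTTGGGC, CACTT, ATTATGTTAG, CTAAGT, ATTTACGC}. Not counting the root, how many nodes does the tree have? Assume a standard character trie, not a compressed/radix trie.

Count nodes per top-level branch (shared prefixes stored once):
  'A'-branch (ACTACGAA, AGGCA, ATTATGTTAG, ATTTACGC): 26 nodes
  'C'-branch (CAATGT, CACTT, CTAAGT): 14 nodes
  'G'-branch (GAGTTGGGC, GGATATAT): 16 nodes
  'T'-branch (TGGGGTTTTA): 10 nodes
Sum: 66

66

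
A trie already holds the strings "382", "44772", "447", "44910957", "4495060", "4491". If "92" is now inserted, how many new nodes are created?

2

"92" shares no prefix with any stored word, so all 2 characters open new nodes.
2 − 0 = 2 new nodes.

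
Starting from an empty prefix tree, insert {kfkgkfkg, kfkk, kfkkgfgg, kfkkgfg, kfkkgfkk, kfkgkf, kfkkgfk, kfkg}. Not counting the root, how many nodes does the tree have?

Trace insertions, counting only characters that open a new branch:
  "kfkgkfkg" → 8 new (k, f, k, g, k, f, k, g)
  "kfkk" → prefix "kfk" already present; 1 new (k)
  "kfkkgfgg" → prefix "kfkk" already present; 4 new (g, f, g, g)
  "kfkkgfg" → prefix "kfkkgfg" already present; 0 new (none)
  "kfkkgfkk" → prefix "kfkkgf" already present; 2 new (k, k)
  "kfkgkf" → prefix "kfkgkf" already present; 0 new (none)
  "kfkkgfk" → prefix "kfkkgfk" already present; 0 new (none)
  "kfkg" → prefix "kfkg" already present; 0 new (none)
Total nodes = 8 + 1 + 4 + 0 + 2 + 0 + 0 + 0 = 15

15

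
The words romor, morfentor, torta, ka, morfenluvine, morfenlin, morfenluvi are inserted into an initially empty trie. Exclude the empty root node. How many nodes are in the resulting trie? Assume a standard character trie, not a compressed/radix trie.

Trie structure (* marks end of a word):
(root)
├─ k
│  └─ a *
├─ m
│  └─ o
│     └─ r
│        └─ f
│           └─ e
│              └─ n
│                 ├─ l
│                 │  ├─ i
│                 │  │  └─ n *
│                 │  └─ u
│                 │     └─ v
│                 │        └─ i *
│                 │           └─ n
│                 │              └─ e *
│                 └─ t
│                    └─ o
│                       └─ r *
├─ r
│  └─ o
│     └─ m
│        └─ o
│           └─ r *
└─ t
   └─ o
      └─ r
         └─ t
            └─ a *
Counting every labelled node above: 29.

29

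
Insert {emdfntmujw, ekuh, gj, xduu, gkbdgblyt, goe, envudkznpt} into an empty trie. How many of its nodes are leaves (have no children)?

A leaf is a node with no children — equivalently, the end of a word that is not a proper prefix of any other stored word.
Those words: "ekuh", "emdfntmujw", "envudkznpt", "gj", "gkbdgblyt", "goe", "xduu"
Leaf count: 7

7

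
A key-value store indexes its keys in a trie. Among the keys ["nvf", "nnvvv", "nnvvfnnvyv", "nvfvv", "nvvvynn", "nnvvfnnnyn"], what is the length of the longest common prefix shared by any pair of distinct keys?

7

Equivalently: take the maximum, over all pairs, of their longest common prefix length.
e.g. "nnvvfnnnyn" and "nnvvfnnvyv" share the prefix "nnvvfnn" of length 7; no pair shares a longer one.
Longest shared-prefix length: 7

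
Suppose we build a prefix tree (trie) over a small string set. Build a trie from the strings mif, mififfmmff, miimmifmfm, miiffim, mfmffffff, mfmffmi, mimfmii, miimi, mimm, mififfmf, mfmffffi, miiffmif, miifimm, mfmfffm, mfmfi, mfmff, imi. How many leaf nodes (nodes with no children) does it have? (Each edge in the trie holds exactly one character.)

15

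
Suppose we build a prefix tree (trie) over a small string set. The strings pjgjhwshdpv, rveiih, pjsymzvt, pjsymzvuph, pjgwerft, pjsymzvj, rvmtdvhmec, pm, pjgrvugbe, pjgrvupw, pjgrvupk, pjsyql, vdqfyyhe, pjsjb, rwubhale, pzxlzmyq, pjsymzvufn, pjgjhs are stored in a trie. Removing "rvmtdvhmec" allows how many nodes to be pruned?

After clearing the end-marker at "rvmtdvhmec", prune upward until reaching a node still needed by another word.
The suffix "mtdvhmec" (8 nodes) is used only by "rvmtdvhmec"; the node for "rv" still has the child "e", so pruning stops there.
Nodes removed: 8

8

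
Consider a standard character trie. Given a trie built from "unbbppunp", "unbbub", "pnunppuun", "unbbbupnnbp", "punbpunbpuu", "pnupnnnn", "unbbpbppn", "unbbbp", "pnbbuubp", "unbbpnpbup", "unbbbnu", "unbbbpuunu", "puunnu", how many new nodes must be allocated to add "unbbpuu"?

2

Walking "unbbpuu" from the root, the first 5 characters ("unbbp") follow existing edges; "u" is the first miss.
So 7 − 5 = 2 new nodes.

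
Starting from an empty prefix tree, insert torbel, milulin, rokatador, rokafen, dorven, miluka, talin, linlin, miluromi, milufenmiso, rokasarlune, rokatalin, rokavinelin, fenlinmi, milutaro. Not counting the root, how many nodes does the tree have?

Count nodes per top-level branch (shared prefixes stored once):
  'd'-branch (dorven): 6 nodes
  'f'-branch (fenlinmi): 8 nodes
  'l'-branch (linlin): 6 nodes
  'm'-branch (milufenmiso, miluka, milulin, miluromi, milutaro): 24 nodes
  'r'-branch (rokafen, rokasarlune, rokatador, rokatalin, rokavinelin): 29 nodes
  't'-branch (talin, torbel): 10 nodes
Sum: 83

83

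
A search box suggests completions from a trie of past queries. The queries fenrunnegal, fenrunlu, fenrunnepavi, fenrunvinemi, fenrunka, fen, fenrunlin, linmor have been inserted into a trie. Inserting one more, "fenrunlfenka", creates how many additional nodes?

5

"fenrunl" is already a path in the trie; the remaining "fenka" must be added.
Each of the 5 remaining characters creates one node.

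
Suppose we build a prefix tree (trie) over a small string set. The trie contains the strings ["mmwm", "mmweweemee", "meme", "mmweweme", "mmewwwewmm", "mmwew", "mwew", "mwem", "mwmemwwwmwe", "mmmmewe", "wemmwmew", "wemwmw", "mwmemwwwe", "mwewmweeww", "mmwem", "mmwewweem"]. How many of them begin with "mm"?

Walk to "mm"; the words in its subtree are exactly those with that prefix.
Words under "mm": mmewwwewmm, mmmmewe, mmwem, mmwew, mmweweemee, mmweweme, mmwewweem, mmwm
Count: 8

8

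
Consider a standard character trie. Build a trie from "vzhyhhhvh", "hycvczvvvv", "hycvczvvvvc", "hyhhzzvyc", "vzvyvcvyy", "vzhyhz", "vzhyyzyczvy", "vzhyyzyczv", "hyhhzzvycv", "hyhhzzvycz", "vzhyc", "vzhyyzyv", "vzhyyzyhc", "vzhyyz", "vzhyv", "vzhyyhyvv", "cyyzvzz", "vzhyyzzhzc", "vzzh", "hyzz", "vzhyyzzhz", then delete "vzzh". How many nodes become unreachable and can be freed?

Walk "vzzh" from the leaf back toward the root, removing each node that no remaining word uses.
The suffix "zh" (2 nodes) is used only by "vzzh"; the node for "vz" still has the child "h", so pruning stops there.
Nodes removed: 2

2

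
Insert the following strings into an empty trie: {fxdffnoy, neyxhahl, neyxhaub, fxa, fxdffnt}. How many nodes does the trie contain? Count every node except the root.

20

Count nodes per top-level branch (shared prefixes stored once):
  'f'-branch (fxa, fxdffnoy, fxdffnt): 10 nodes
  'n'-branch (neyxhahl, neyxhaub): 10 nodes
Sum: 20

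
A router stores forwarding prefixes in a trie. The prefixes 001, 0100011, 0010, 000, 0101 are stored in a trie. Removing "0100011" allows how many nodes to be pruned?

4

After clearing the end-marker at "0100011", prune upward until reaching a node still needed by another word.
The suffix "0011" (4 nodes) is used only by "0100011"; the node for "010" still has the child "1", so pruning stops there.
Nodes removed: 4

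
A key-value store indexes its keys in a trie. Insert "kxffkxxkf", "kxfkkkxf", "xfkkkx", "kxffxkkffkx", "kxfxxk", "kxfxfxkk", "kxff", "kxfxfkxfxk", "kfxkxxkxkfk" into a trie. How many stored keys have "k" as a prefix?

8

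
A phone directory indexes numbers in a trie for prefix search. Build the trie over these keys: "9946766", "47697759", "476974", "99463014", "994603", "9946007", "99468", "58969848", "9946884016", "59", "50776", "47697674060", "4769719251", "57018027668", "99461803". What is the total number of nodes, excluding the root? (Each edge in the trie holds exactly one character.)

For each word, the new-node count is its length minus the longest prefix already in the trie:
  "9946766" → 7 new (9, 9, 4, 6, 7, 6, 6)
  "47697759" → 8 new (4, 7, 6, 9, 7, 7, 5, 9)
  "476974" → prefix "47697" already present; 1 new (4)
  "99463014" → prefix "9946" already present; 4 new (3, 0, 1, 4)
  "994603" → prefix "9946" already present; 2 new (0, 3)
  "9946007" → prefix "99460" already present; 2 new (0, 7)
  "99468" → prefix "9946" already present; 1 new (8)
  "58969848" → 8 new (5, 8, 9, 6, 9, 8, 4, 8)
  "9946884016" → prefix "99468" already present; 5 new (8, 4, 0, 1, 6)
  "59" → prefix "5" already present; 1 new (9)
  "50776" → prefix "5" already present; 4 new (0, 7, 7, 6)
  "47697674060" → prefix "47697" already present; 6 new (6, 7, 4, 0, 6, 0)
  "4769719251" → prefix "47697" already present; 5 new (1, 9, 2, 5, 1)
  "57018027668" → prefix "5" already present; 10 new (7, 0, 1, 8, 0, 2, 7, 6, 6, 8)
  "99461803" → prefix "9946" already present; 4 new (1, 8, 0, 3)
Total nodes = 7 + 8 + 1 + 4 + 2 + 2 + 1 + 8 + 5 + 1 + 4 + 6 + 5 + 10 + 4 = 68

68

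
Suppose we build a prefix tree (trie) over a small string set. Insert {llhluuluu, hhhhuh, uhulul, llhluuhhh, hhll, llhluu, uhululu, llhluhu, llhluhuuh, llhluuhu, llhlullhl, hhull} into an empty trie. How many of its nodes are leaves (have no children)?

9

A leaf is a node with no children — equivalently, the end of a word that is not a proper prefix of any other stored word.
Those words: "hhhhuh", "hhll", "hhull", "llhluhuuh", "llhlullhl", "llhluuhhh", "llhluuhu", "llhluuluu", "uhululu"
Leaf count: 9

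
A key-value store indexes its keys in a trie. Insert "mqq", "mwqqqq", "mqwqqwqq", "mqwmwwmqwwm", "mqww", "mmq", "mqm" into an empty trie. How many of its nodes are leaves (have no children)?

A leaf is a node with no children — equivalently, the end of a word that is not a proper prefix of any other stored word.
Those words: "mmq", "mqm", "mqq", "mqwmwwmqwwm", "mqwqqwqq", "mqww", "mwqqqq"
Leaf count: 7

7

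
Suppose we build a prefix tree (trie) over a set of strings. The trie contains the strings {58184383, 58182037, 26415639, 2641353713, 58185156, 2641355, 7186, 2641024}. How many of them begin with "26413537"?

1

Walk to "26413537"; the words in its subtree are exactly those with that prefix.
Words under "26413537": 2641353713
Count: 1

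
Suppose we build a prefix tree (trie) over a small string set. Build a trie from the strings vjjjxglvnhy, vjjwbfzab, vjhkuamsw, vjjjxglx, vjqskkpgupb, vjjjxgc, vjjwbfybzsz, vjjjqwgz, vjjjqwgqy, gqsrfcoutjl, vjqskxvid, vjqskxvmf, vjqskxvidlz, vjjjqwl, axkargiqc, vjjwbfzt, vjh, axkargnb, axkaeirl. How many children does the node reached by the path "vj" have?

3

Walk "vj" from the root, arriving at one node.
Distinct next characters after "vj": h, j, q.
That node has 3 child edges.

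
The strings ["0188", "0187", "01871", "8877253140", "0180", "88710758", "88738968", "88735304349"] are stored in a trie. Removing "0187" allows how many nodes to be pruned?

0

A node on "0187"'s path can go only if nothing else ends at it or branches off below it.
Every node on "0187" is still needed (e.g. by "01871"), so nothing is freed.
Nodes removed: 0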